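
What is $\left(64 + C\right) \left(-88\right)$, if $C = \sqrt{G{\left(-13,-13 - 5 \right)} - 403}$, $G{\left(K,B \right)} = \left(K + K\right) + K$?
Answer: $-5632 - 88 i \sqrt{442} \approx -5632.0 - 1850.1 i$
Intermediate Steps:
$G{\left(K,B \right)} = 3 K$ ($G{\left(K,B \right)} = 2 K + K = 3 K$)
$C = i \sqrt{442}$ ($C = \sqrt{3 \left(-13\right) - 403} = \sqrt{-39 - 403} = \sqrt{-442} = i \sqrt{442} \approx 21.024 i$)
$\left(64 + C\right) \left(-88\right) = \left(64 + i \sqrt{442}\right) \left(-88\right) = -5632 - 88 i \sqrt{442}$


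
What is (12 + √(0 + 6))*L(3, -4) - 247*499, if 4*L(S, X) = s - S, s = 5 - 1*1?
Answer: -123250 + √6/4 ≈ -1.2325e+5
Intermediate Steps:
s = 4 (s = 5 - 1 = 4)
L(S, X) = 1 - S/4 (L(S, X) = (4 - S)/4 = 1 - S/4)
(12 + √(0 + 6))*L(3, -4) - 247*499 = (12 + √(0 + 6))*(1 - ¼*3) - 247*499 = (12 + √6)*(1 - ¾) - 123253 = (12 + √6)*(¼) - 123253 = (3 + √6/4) - 123253 = -123250 + √6/4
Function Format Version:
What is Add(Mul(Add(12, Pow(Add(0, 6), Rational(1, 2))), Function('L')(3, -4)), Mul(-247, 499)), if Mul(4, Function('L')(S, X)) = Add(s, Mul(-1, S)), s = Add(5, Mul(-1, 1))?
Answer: Add(-123250, Mul(Rational(1, 4), Pow(6, Rational(1, 2)))) ≈ -1.2325e+5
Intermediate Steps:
s = 4 (s = Add(5, -1) = 4)
Function('L')(S, X) = Add(1, Mul(Rational(-1, 4), S)) (Function('L')(S, X) = Mul(Rational(1, 4), Add(4, Mul(-1, S))) = Add(1, Mul(Rational(-1, 4), S)))
Add(Mul(Add(12, Pow(Add(0, 6), Rational(1, 2))), Function('L')(3, -4)), Mul(-247, 499)) = Add(Mul(Add(12, Pow(Add(0, 6), Rational(1, 2))), Add(1, Mul(Rational(-1, 4), 3))), Mul(-247, 499)) = Add(Mul(Add(12, Pow(6, Rational(1, 2))), Add(1, Rational(-3, 4))), -123253) = Add(Mul(Add(12, Pow(6, Rational(1, 2))), Rational(1, 4)), -123253) = Add(Add(3, Mul(Rational(1, 4), Pow(6, Rational(1, 2)))), -123253) = Add(-123250, Mul(Rational(1, 4), Pow(6, Rational(1, 2))))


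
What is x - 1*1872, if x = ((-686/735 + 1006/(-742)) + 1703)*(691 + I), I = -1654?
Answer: -3041562936/1855 ≈ -1.6397e+6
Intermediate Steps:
x = -3038090376/1855 (x = ((-686/735 + 1006/(-742)) + 1703)*(691 - 1654) = ((-686*1/735 + 1006*(-1/742)) + 1703)*(-963) = ((-14/15 - 503/371) + 1703)*(-963) = (-12739/5565 + 1703)*(-963) = (9464456/5565)*(-963) = -3038090376/1855 ≈ -1.6378e+6)
x - 1*1872 = -3038090376/1855 - 1*1872 = -3038090376/1855 - 1872 = -3041562936/1855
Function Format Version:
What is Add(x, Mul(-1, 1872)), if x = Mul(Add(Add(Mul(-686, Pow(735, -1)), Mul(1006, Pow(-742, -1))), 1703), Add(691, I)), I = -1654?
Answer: Rational(-3041562936, 1855) ≈ -1.6397e+6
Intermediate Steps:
x = Rational(-3038090376, 1855) (x = Mul(Add(Add(Mul(-686, Pow(735, -1)), Mul(1006, Pow(-742, -1))), 1703), Add(691, -1654)) = Mul(Add(Add(Mul(-686, Rational(1, 735)), Mul(1006, Rational(-1, 742))), 1703), -963) = Mul(Add(Add(Rational(-14, 15), Rational(-503, 371)), 1703), -963) = Mul(Add(Rational(-12739, 5565), 1703), -963) = Mul(Rational(9464456, 5565), -963) = Rational(-3038090376, 1855) ≈ -1.6378e+6)
Add(x, Mul(-1, 1872)) = Add(Rational(-3038090376, 1855), Mul(-1, 1872)) = Add(Rational(-3038090376, 1855), -1872) = Rational(-3041562936, 1855)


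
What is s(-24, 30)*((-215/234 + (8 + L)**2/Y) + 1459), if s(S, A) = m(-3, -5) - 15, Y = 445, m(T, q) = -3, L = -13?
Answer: -30367169/1157 ≈ -26246.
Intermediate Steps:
s(S, A) = -18 (s(S, A) = -3 - 15 = -18)
s(-24, 30)*((-215/234 + (8 + L)**2/Y) + 1459) = -18*((-215/234 + (8 - 13)**2/445) + 1459) = -18*((-215*1/234 + (-5)**2*(1/445)) + 1459) = -18*((-215/234 + 25*(1/445)) + 1459) = -18*((-215/234 + 5/89) + 1459) = -18*(-17965/20826 + 1459) = -18*30367169/20826 = -30367169/1157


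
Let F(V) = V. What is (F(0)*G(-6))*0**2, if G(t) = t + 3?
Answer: 0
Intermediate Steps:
G(t) = 3 + t
(F(0)*G(-6))*0**2 = (0*(3 - 6))*0**2 = (0*(-3))*0 = 0*0 = 0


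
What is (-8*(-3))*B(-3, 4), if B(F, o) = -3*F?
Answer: 216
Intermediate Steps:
(-8*(-3))*B(-3, 4) = (-8*(-3))*(-3*(-3)) = 24*9 = 216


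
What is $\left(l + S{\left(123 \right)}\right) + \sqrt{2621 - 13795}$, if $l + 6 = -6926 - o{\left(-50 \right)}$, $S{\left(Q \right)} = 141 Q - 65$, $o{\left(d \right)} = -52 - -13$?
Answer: $10385 + i \sqrt{11174} \approx 10385.0 + 105.71 i$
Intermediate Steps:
$o{\left(d \right)} = -39$ ($o{\left(d \right)} = -52 + 13 = -39$)
$S{\left(Q \right)} = -65 + 141 Q$
$l = -6893$ ($l = -6 - 6887 = -6893$)
$\left(l + S{\left(123 \right)}\right) + \sqrt{2621 - 13795} = \left(-6893 + \left(-65 + 141 \cdot 123\right)\right) + \sqrt{2621 - 13795} = \left(-6893 + \left(-65 + 17343\right)\right) + \sqrt{-11174} = \left(-6893 + 17278\right) + i \sqrt{11174} = 10385 + i \sqrt{11174}$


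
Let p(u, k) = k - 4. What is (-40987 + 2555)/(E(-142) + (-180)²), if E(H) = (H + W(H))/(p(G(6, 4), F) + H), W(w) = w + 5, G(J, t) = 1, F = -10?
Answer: -1998464/1684893 ≈ -1.1861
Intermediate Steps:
W(w) = 5 + w
p(u, k) = -4 + k
E(H) = (5 + 2*H)/(-14 + H) (E(H) = (H + (5 + H))/((-4 - 10) + H) = (5 + 2*H)/(-14 + H))
(-40987 + 2555)/(E(-142) + (-180)²) = (-40987 + 2555)/((5 + 2*(-142))/(-14 - 142) + (-180)²) = -38432/((5 - 284)/(-156) + 32400) = -38432/(-1/156*(-279) + 32400) = -38432/(93/52 + 32400) = -38432/1684893/52 = -38432*52/1684893 = -1998464/1684893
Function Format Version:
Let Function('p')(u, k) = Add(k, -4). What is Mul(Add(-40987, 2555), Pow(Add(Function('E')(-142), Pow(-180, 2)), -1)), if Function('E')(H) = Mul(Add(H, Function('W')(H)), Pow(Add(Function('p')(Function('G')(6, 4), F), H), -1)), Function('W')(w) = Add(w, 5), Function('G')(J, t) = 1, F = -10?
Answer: Rational(-1998464, 1684893) ≈ -1.1861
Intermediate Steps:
Function('W')(w) = Add(5, w)
Function('p')(u, k) = Add(-4, k)
Function('E')(H) = Mul(Pow(Add(-14, H), -1), Add(5, Mul(2, H))) (Function('E')(H) = Mul(Add(H, Add(5, H)), Pow(Add(Add(-4, -10), H), -1)) = Mul(Add(5, Mul(2, H)), Pow(Add(-14, H), -1)) = Mul(Pow(Add(-14, H), -1), Add(5, Mul(2, H))))
Mul(Add(-40987, 2555), Pow(Add(Function('E')(-142), Pow(-180, 2)), -1)) = Mul(Add(-40987, 2555), Pow(Add(Mul(Pow(Add(-14, -142), -1), Add(5, Mul(2, -142))), Pow(-180, 2)), -1)) = Mul(-38432, Pow(Add(Mul(Pow(-156, -1), Add(5, -284)), 32400), -1)) = Mul(-38432, Pow(Add(Mul(Rational(-1, 156), -279), 32400), -1)) = Mul(-38432, Pow(Add(Rational(93, 52), 32400), -1)) = Mul(-38432, Pow(Rational(1684893, 52), -1)) = Mul(-38432, Rational(52, 1684893)) = Rational(-1998464, 1684893)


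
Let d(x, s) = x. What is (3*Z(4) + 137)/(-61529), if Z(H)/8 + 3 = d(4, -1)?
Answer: -161/61529 ≈ -0.0026167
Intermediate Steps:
Z(H) = 8 (Z(H) = -24 + 8*4 = -24 + 32 = 8)
(3*Z(4) + 137)/(-61529) = (3*8 + 137)/(-61529) = (24 + 137)*(-1/61529) = 161*(-1/61529) = -161/61529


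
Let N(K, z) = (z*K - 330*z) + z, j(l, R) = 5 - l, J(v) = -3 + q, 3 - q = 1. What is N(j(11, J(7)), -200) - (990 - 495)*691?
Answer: -275045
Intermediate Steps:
q = 2 (q = 3 - 1*1 = 3 - 1 = 2)
J(v) = -1 (J(v) = -3 + 2 = -1)
N(K, z) = -329*z + K*z (N(K, z) = (K*z - 330*z) + z = (-330*z + K*z) + z = -329*z + K*z)
N(j(11, J(7)), -200) - (990 - 495)*691 = -200*(-329 + (5 - 1*11)) - (990 - 495)*691 = -200*(-329 + (5 - 11)) - 495*691 = -200*(-329 - 6) - 1*342045 = -200*(-335) - 342045 = 67000 - 342045 = -275045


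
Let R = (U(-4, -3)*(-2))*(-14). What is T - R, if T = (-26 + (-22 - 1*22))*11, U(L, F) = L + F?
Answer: -574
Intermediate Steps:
U(L, F) = F + L
T = -770 (T = (-26 + (-22 - 22))*11 = (-26 - 44)*11 = -70*11 = -770)
R = -196 (R = ((-3 - 4)*(-2))*(-14) = -7*(-2)*(-14) = 14*(-14) = -196)
T - R = -770 - 1*(-196) = -770 + 196 = -574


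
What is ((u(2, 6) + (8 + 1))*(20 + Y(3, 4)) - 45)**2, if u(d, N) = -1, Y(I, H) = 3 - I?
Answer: 13225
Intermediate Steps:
((u(2, 6) + (8 + 1))*(20 + Y(3, 4)) - 45)**2 = ((-1 + (8 + 1))*(20 + (3 - 1*3)) - 45)**2 = ((-1 + 9)*(20 + (3 - 3)) - 45)**2 = (8*(20 + 0) - 45)**2 = (8*20 - 45)**2 = (160 - 45)**2 = 115**2 = 13225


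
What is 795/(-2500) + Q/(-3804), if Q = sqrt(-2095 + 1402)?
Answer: -159/500 - I*sqrt(77)/1268 ≈ -0.318 - 0.0069203*I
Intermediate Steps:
Q = 3*I*sqrt(77) (Q = sqrt(-693) = 3*I*sqrt(77) ≈ 26.325*I)
795/(-2500) + Q/(-3804) = 795/(-2500) + (3*I*sqrt(77))/(-3804) = 795*(-1/2500) + (3*I*sqrt(77))*(-1/3804) = -159/500 - I*sqrt(77)/1268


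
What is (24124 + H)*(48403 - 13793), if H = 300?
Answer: 845314640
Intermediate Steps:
(24124 + H)*(48403 - 13793) = (24124 + 300)*(48403 - 13793) = 24424*34610 = 845314640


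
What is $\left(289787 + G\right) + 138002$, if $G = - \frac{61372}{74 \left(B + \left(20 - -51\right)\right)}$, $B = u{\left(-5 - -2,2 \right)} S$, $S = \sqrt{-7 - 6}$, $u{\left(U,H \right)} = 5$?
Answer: $\frac{42465952466}{99271} + \frac{76715 i \sqrt{13}}{99271} \approx 4.2778 \cdot 10^{5} + 2.7863 i$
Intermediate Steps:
$S = i \sqrt{13}$ ($S = \sqrt{-13} = i \sqrt{13} \approx 3.6056 i$)
$B = 5 i \sqrt{13} \approx 18.028 i$
$G = - \frac{61372}{5254 + 370 i \sqrt{13}}$ ($G = - \frac{61372}{74 \left(5 i \sqrt{13} + \left(20 - -51\right)\right)} = - \frac{61372}{74 \left(5 i \sqrt{13} + \left(20 + 51\right)\right)} = - \frac{61372}{74 \left(5 i \sqrt{13} + 71\right)} = - \frac{61372}{74 \left(71 + 5 i \sqrt{13}\right)} = - \frac{61372}{5254 + 370 i \sqrt{13}} \approx -10.974 + 2.7863 i$)
$\left(289787 + G\right) + 138002 = \left(289787 - \left(\frac{1089353}{99271} - \frac{76715 i \sqrt{13}}{99271}\right)\right) + 138002 = \left(\frac{28766355924}{99271} + \frac{76715 i \sqrt{13}}{99271}\right) + 138002 = \frac{42465952466}{99271} + \frac{76715 i \sqrt{13}}{99271}$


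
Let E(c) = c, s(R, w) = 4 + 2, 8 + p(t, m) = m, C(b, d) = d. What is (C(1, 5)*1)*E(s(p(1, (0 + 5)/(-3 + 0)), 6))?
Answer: 30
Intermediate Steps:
p(t, m) = -8 + m
s(R, w) = 6
(C(1, 5)*1)*E(s(p(1, (0 + 5)/(-3 + 0)), 6)) = (5*1)*6 = 5*6 = 30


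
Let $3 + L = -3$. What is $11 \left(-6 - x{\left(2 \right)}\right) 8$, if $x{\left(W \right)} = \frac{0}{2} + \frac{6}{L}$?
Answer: $-440$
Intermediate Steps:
$L = -6$ ($L = -3 - 3 = -6$)
$x{\left(W \right)} = -1$ ($x{\left(W \right)} = \frac{0}{2} + \frac{6}{-6} = 0 \cdot \frac{1}{2} + 6 \left(- \frac{1}{6}\right) = 0 - 1 = -1$)
$11 \left(-6 - x{\left(2 \right)}\right) 8 = 11 \left(-6 - -1\right) 8 = 11 \left(-6 + 1\right) 8 = 11 \left(-5\right) 8 = \left(-55\right) 8 = -440$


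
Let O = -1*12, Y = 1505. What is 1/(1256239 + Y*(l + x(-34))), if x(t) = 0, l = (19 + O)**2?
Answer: 1/1329984 ≈ 7.5189e-7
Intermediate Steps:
O = -12
l = 49 (l = (19 - 12)**2 = 7**2 = 49)
1/(1256239 + Y*(l + x(-34))) = 1/(1256239 + 1505*(49 + 0)) = 1/(1256239 + 1505*49) = 1/(1256239 + 73745) = 1/1329984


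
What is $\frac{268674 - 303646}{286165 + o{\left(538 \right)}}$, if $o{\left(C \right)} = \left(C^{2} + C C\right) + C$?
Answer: $- \frac{34972}{865591} \approx -0.040402$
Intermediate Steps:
$o{\left(C \right)} = C + 2 C^{2}$ ($o{\left(C \right)} = \left(C^{2} + C^{2}\right) + C = 2 C^{2} + C = C + 2 C^{2}$)
$\frac{268674 - 303646}{286165 + o{\left(538 \right)}} = \frac{268674 - 303646}{286165 + 538 \left(1 + 2 \cdot 538\right)} = - \frac{34972}{286165 + 538 \left(1 + 1076\right)} = - \frac{34972}{286165 + 538 \cdot 1077} = - \frac{34972}{286165 + 579426} = - \frac{34972}{865591}$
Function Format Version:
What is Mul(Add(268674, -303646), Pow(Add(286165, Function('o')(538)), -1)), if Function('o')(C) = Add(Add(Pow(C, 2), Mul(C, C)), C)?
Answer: Rational(-34972, 865591) ≈ -0.040402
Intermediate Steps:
Function('o')(C) = Add(C, Mul(2, Pow(C, 2))) (Function('o')(C) = Add(Add(Pow(C, 2), Pow(C, 2)), C) = Add(Mul(2, Pow(C, 2)), C) = Add(C, Mul(2, Pow(C, 2))))
Mul(Add(268674, -303646), Pow(Add(286165, Function('o')(538)), -1)) = Mul(Add(268674, -303646), Pow(Add(286165, Mul(538, Add(1, Mul(2, 538)))), -1)) = Mul(-34972, Pow(Add(286165, Mul(538, Add(1, 1076))), -1)) = Mul(-34972, Pow(Add(286165, Mul(538, 1077)), -1)) = Mul(-34972, Pow(Add(286165, 579426), -1)) = Mul(-34972, Pow(865591, -1)) = Mul(-34972, Rational(1, 865591)) = Rational(-34972, 865591)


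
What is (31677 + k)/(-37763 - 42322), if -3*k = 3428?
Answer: -91603/240255 ≈ -0.38127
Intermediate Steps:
k = -3428/3 (k = -⅓*3428 = -3428/3 ≈ -1142.7)
(31677 + k)/(-37763 - 42322) = (31677 - 3428/3)/(-37763 - 42322) = (91603/3)/(-80085) = (91603/3)*(-1/80085) = -91603/240255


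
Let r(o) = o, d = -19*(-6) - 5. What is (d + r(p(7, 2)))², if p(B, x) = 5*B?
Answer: 20736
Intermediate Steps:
d = 109 (d = 114 - 5 = 109)
(d + r(p(7, 2)))² = (109 + 5*7)² = (109 + 35)² = 144² = 20736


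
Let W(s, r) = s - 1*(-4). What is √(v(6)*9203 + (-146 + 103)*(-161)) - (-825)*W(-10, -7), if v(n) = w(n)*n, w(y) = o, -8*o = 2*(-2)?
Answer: -4950 + 2*√8633 ≈ -4764.2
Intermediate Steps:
o = ½ (o = -(-2)/4 = -⅛*(-4) = ½ ≈ 0.50000)
W(s, r) = 4 + s (W(s, r) = s + 4 = 4 + s)
w(y) = ½
v(n) = n/2
√(v(6)*9203 + (-146 + 103)*(-161)) - (-825)*W(-10, -7) = √(((½)*6)*9203 + (-146 + 103)*(-161)) - (-825)*(4 - 10) = √(3*9203 - 43*(-161)) - (-825)*(-6) = √(27609 + 6923) - 1*4950 = √34532 - 4950 = 2*√8633 - 4950 = -4950 + 2*√8633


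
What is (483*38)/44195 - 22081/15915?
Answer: -136753177/140672685 ≈ -0.97214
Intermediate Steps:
(483*38)/44195 - 22081/15915 = 18354*(1/44195) - 22081*1/15915 = 18354/44195 - 22081/15915 = -136753177/140672685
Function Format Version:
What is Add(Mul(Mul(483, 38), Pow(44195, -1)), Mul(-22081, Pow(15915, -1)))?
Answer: Rational(-136753177, 140672685) ≈ -0.97214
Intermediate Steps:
Add(Mul(Mul(483, 38), Pow(44195, -1)), Mul(-22081, Pow(15915, -1))) = Add(Mul(18354, Rational(1, 44195)), Mul(-22081, Rational(1, 15915))) = Add(Rational(18354, 44195), Rational(-22081, 15915)) = Rational(-136753177, 140672685)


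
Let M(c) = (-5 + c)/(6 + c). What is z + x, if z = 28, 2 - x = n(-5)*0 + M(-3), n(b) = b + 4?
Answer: 98/3 ≈ 32.667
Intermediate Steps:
n(b) = 4 + b
M(c) = (-5 + c)/(6 + c)
x = 14/3 (x = 2 - ((4 - 5)*0 + (-5 - 3)/(6 - 3)) = 2 - (-1*0 - 8/3) = 2 - (0 + (1/3)*(-8)) = 2 - (0 - 8/3) = 2 - 1*(-8/3) = 2 + 8/3 = 14/3 ≈ 4.6667)
z + x = 28 + 14/3 = 98/3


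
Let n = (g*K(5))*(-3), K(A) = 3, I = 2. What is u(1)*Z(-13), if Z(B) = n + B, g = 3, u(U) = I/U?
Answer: -80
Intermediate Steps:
u(U) = 2/U
n = -27 (n = (3*3)*(-3) = 9*(-3) = -27)
Z(B) = -27 + B
u(1)*Z(-13) = (2/1)*(-27 - 13) = (2*1)*(-40) = 2*(-40) = -80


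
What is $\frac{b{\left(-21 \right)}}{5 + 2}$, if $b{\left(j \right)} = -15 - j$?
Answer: $\frac{6}{7} \approx 0.85714$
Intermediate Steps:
$\frac{b{\left(-21 \right)}}{5 + 2} = \frac{-15 - -21}{5 + 2} = \frac{-15 + 21}{7} = \frac{1}{7} \cdot 6 = \frac{6}{7}$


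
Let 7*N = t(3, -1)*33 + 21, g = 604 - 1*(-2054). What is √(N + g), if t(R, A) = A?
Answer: 3*√14462/7 ≈ 51.539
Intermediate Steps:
g = 2658 (g = 604 + 2054 = 2658)
N = -12/7 (N = (-1*33 + 21)/7 = (-33 + 21)/7 = (⅐)*(-12) = -12/7 ≈ -1.7143)
√(N + g) = √(-12/7 + 2658) = √(18594/7) = 3*√14462/7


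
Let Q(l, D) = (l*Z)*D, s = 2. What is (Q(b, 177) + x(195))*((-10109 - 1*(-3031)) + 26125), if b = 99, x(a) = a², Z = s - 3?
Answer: 390501594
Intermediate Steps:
Z = -1 (Z = 2 - 3 = -1)
Q(l, D) = -D*l (Q(l, D) = (l*(-1))*D = (-l)*D = -D*l)
(Q(b, 177) + x(195))*((-10109 - 1*(-3031)) + 26125) = (-1*177*99 + 195²)*((-10109 - 1*(-3031)) + 26125) = (-17523 + 38025)*((-10109 + 3031) + 26125) = 20502*(-7078 + 26125) = 20502*19047 = 390501594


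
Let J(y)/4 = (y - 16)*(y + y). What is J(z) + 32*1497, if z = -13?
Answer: 50920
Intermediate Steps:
J(y) = 8*y*(-16 + y) (J(y) = 4*((y - 16)*(y + y)) = 4*((-16 + y)*(2*y)) = 4*(2*y*(-16 + y)) = 8*y*(-16 + y))
J(z) + 32*1497 = 8*(-13)*(-16 - 13) + 32*1497 = 8*(-13)*(-29) + 47904 = 3016 + 47904 = 50920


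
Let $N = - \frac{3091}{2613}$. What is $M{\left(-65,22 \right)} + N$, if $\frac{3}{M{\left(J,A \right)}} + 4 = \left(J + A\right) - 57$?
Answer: $- \frac{25331}{20904} \approx -1.2118$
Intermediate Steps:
$M{\left(J,A \right)} = \frac{3}{-61 + A + J}$ ($M{\left(J,A \right)} = \frac{3}{-4 - \left(57 - A - J\right)} = \frac{3}{-4 + \left(-57 + A + J\right)} = \frac{3}{-61 + A + J}$)
$N = - \frac{3091}{2613}$ ($N = \left(-3091\right) \frac{1}{2613} = - \frac{3091}{2613} \approx -1.1829$)
$M{\left(-65,22 \right)} + N = \frac{3}{-61 + 22 - 65} - \frac{3091}{2613} = \frac{3}{-104} - \frac{3091}{2613} = 3 \left(- \frac{1}{104}\right) - \frac{3091}{2613} = - \frac{3}{104} - \frac{3091}{2613} = - \frac{25331}{20904}$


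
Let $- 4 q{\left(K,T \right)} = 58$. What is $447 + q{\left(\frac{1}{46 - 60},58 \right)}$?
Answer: $\frac{865}{2} \approx 432.5$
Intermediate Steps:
$q{\left(K,T \right)} = - \frac{29}{2}$ ($q{\left(K,T \right)} = \left(- \frac{1}{4}\right) 58 = - \frac{29}{2}$)
$447 + q{\left(\frac{1}{46 - 60},58 \right)} = 447 - \frac{29}{2} = \frac{865}{2}$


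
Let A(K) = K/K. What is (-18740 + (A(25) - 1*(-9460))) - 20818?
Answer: -30097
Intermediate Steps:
A(K) = 1
(-18740 + (A(25) - 1*(-9460))) - 20818 = (-18740 + (1 - 1*(-9460))) - 20818 = (-18740 + (1 + 9460)) - 20818 = (-18740 + 9461) - 20818 = -9279 - 20818 = -30097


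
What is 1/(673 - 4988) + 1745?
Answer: 7529674/4315 ≈ 1745.0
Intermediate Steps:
1/(673 - 4988) + 1745 = 1/(-4315) + 1745 = -1/4315 + 1745 = 7529674/4315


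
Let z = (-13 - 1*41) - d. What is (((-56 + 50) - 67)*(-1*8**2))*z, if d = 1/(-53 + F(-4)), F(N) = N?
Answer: -14375744/57 ≈ -2.5221e+5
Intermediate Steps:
d = -1/57 (d = 1/(-53 - 4) = 1/(-57) = -1/57 ≈ -0.017544)
z = -3077/57 (z = (-13 - 1*41) - 1*(-1/57) = (-13 - 41) + 1/57 = -54 + 1/57 = -3077/57 ≈ -53.982)
(((-56 + 50) - 67)*(-1*8**2))*z = (((-56 + 50) - 67)*(-1*8**2))*(-3077/57) = ((-6 - 67)*(-1*64))*(-3077/57) = -73*(-64)*(-3077/57) = 4672*(-3077/57) = -14375744/57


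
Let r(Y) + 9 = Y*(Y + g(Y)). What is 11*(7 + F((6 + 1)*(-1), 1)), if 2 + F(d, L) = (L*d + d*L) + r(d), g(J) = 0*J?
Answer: 341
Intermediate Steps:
g(J) = 0
r(Y) = -9 + Y² (r(Y) = -9 + Y*(Y + 0) = -9 + Y*Y = -9 + Y²)
F(d, L) = -11 + d² + 2*L*d (F(d, L) = -2 + ((L*d + d*L) + (-9 + d²)) = -2 + ((L*d + L*d) + (-9 + d²)) = -2 + (2*L*d + (-9 + d²)) = -2 + (-9 + d² + 2*L*d) = -11 + d² + 2*L*d)
11*(7 + F((6 + 1)*(-1), 1)) = 11*(7 + (-11 + ((6 + 1)*(-1))² + 2*1*((6 + 1)*(-1)))) = 11*(7 + (-11 + (7*(-1))² + 2*1*(7*(-1)))) = 11*(7 + (-11 + (-7)² + 2*1*(-7))) = 11*(7 + (-11 + 49 - 14)) = 11*(7 + 24) = 11*31 = 341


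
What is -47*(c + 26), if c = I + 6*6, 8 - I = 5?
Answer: -3055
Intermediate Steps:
I = 3 (I = 8 - 1*5 = 8 - 5 = 3)
c = 39 (c = 3 + 6*6 = 3 + 36 = 39)
-47*(c + 26) = -47*(39 + 26) = -47*65 = -3055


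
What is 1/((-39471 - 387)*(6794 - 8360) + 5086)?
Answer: 1/62422714 ≈ 1.6020e-8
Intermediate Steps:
1/((-39471 - 387)*(6794 - 8360) + 5086) = 1/(-39858*(-1566) + 5086) = 1/(62417628 + 5086) = 1/62422714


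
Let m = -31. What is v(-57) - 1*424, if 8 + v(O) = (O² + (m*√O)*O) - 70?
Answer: 2747 + 1767*I*√57 ≈ 2747.0 + 13341.0*I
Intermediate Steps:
v(O) = -78 + O² - 31*O^(3/2) (v(O) = -8 + ((O² + (-31*√O)*O) - 70) = -8 + ((O² - 31*O^(3/2)) - 70) = -8 + (-70 + O² - 31*O^(3/2)) = -78 + O² - 31*O^(3/2))
v(-57) - 1*424 = (-78 + (-57)² - (-1767)*I*√57) - 1*424 = (-78 + 3249 - (-1767)*I*√57) - 424 = (-78 + 3249 + 1767*I*√57) - 424 = (3171 + 1767*I*√57) - 424 = 2747 + 1767*I*√57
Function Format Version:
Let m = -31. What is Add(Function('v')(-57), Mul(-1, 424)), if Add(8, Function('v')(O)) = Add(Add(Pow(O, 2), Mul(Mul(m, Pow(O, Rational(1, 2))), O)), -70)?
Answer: Add(2747, Mul(1767, I, Pow(57, Rational(1, 2)))) ≈ Add(2747.0, Mul(13341., I))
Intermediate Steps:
Function('v')(O) = Add(-78, Pow(O, 2), Mul(-31, Pow(O, Rational(3, 2)))) (Function('v')(O) = Add(-8, Add(Add(Pow(O, 2), Mul(Mul(-31, Pow(O, Rational(1, 2))), O)), -70)) = Add(-8, Add(Add(Pow(O, 2), Mul(-31, Pow(O, Rational(3, 2)))), -70)) = Add(-8, Add(-70, Pow(O, 2), Mul(-31, Pow(O, Rational(3, 2))))) = Add(-78, Pow(O, 2), Mul(-31, Pow(O, Rational(3, 2)))))
Add(Function('v')(-57), Mul(-1, 424)) = Add(Add(-78, Pow(-57, 2), Mul(-31, Pow(-57, Rational(3, 2)))), Mul(-1, 424)) = Add(Add(-78, 3249, Mul(-31, Mul(-57, I, Pow(57, Rational(1, 2))))), -424) = Add(Add(-78, 3249, Mul(1767, I, Pow(57, Rational(1, 2)))), -424) = Add(Add(3171, Mul(1767, I, Pow(57, Rational(1, 2)))), -424) = Add(2747, Mul(1767, I, Pow(57, Rational(1, 2))))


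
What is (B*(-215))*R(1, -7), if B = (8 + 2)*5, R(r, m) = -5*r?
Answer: 53750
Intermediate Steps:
B = 50 (B = 10*5 = 50)
(B*(-215))*R(1, -7) = (50*(-215))*(-5*1) = -10750*(-5) = 53750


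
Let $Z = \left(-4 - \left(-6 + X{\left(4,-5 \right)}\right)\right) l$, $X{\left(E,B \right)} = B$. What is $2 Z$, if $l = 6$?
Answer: $84$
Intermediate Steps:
$Z = 42$ ($Z = \left(-4 + \left(6 - -5\right)\right) 6 = \left(-4 + \left(6 + 5\right)\right) 6 = \left(-4 + 11\right) 6 = 7 \cdot 6 = 42$)
$2 Z = 2 \cdot 42 = 84$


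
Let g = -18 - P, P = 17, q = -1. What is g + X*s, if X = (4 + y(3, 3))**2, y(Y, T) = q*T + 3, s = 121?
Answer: 1901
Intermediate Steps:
y(Y, T) = 3 - T (y(Y, T) = -T + 3 = 3 - T)
g = -35 (g = -18 - 1*17 = -18 - 17 = -35)
X = 16 (X = (4 + (3 - 1*3))**2 = (4 + (3 - 3))**2 = (4 + 0)**2 = 4**2 = 16)
g + X*s = -35 + 16*121 = -35 + 1936 = 1901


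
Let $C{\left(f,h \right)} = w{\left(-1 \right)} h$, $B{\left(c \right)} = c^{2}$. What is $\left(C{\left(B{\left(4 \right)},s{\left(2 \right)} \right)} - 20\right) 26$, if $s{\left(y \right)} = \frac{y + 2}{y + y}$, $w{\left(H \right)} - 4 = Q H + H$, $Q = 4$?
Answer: $-546$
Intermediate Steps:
$w{\left(H \right)} = 4 + 5 H$ ($w{\left(H \right)} = 4 + \left(4 H + H\right) = 4 + 5 H$)
$s{\left(y \right)} = \frac{2 + y}{2 y}$
$C{\left(f,h \right)} = - h$ ($C{\left(f,h \right)} = \left(4 + 5 \left(-1\right)\right) h = \left(4 - 5\right) h = - h$)
$\left(C{\left(B{\left(4 \right)},s{\left(2 \right)} \right)} - 20\right) 26 = \left(- \frac{2 + 2}{2 \cdot 2} - 20\right) 26 = \left(- \frac{4}{2 \cdot 2} - 20\right) 26 = \left(\left(-1\right) 1 - 20\right) 26 = \left(-1 - 20\right) 26 = \left(-21\right) 26 = -546$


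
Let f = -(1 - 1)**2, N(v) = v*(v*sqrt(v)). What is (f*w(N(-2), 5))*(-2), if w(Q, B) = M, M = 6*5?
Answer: 0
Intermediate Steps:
N(v) = v**(5/2) (N(v) = v*v**(3/2) = v**(5/2))
f = 0 (f = -1*0**2 = -1*0 = 0)
M = 30
w(Q, B) = 30
(f*w(N(-2), 5))*(-2) = (0*30)*(-2) = 0*(-2) = 0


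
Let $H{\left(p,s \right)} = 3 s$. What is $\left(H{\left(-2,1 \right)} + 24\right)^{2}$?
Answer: $729$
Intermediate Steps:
$\left(H{\left(-2,1 \right)} + 24\right)^{2} = \left(3 \cdot 1 + 24\right)^{2} = \left(3 + 24\right)^{2} = 27^{2} = 729$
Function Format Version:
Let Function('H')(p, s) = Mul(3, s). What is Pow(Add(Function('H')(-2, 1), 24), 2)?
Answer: 729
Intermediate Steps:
Pow(Add(Function('H')(-2, 1), 24), 2) = Pow(Add(Mul(3, 1), 24), 2) = Pow(Add(3, 24), 2) = Pow(27, 2) = 729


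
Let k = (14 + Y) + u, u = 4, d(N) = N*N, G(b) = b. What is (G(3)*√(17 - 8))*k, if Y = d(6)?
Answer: 486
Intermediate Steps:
d(N) = N²
Y = 36 (Y = 6² = 36)
k = 54 (k = (14 + 36) + 4 = 50 + 4 = 54)
(G(3)*√(17 - 8))*k = (3*√(17 - 8))*54 = (3*√9)*54 = (3*3)*54 = 9*54 = 486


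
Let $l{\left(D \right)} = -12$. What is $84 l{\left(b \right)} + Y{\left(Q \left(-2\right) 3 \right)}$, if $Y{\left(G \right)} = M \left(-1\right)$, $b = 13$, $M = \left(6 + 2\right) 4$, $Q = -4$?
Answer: $-1040$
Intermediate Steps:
$M = 32$ ($M = 8 \cdot 4 = 32$)
$Y{\left(G \right)} = -32$ ($Y{\left(G \right)} = 32 \left(-1\right) = -32$)
$84 l{\left(b \right)} + Y{\left(Q \left(-2\right) 3 \right)} = 84 \left(-12\right) - 32 = -1008 - 32 = -1040$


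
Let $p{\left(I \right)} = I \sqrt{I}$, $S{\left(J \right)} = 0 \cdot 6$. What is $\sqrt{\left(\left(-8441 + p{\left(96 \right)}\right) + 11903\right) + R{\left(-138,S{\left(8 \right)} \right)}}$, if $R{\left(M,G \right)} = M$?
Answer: $2 \sqrt{831 + 96 \sqrt{6}} \approx 65.304$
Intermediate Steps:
$S{\left(J \right)} = 0$
$p{\left(I \right)} = I^{\frac{3}{2}}$
$\sqrt{\left(\left(-8441 + p{\left(96 \right)}\right) + 11903\right) + R{\left(-138,S{\left(8 \right)} \right)}} = \sqrt{\left(\left(-8441 + 96^{\frac{3}{2}}\right) + 11903\right) - 138} = \sqrt{\left(\left(-8441 + 384 \sqrt{6}\right) + 11903\right) - 138} = \sqrt{\left(3462 + 384 \sqrt{6}\right) - 138} = \sqrt{3324 + 384 \sqrt{6}}$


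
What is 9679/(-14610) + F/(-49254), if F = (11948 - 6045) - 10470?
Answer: -34167133/59966745 ≈ -0.56977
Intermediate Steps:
F = -4567 (F = 5903 - 10470 = -4567)
9679/(-14610) + F/(-49254) = 9679/(-14610) - 4567/(-49254) = 9679*(-1/14610) - 4567*(-1/49254) = -9679/14610 + 4567/49254 = -34167133/59966745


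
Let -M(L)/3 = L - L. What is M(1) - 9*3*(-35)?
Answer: 945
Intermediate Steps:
M(L) = 0 (M(L) = -3*(L - L) = -3*0 = 0)
M(1) - 9*3*(-35) = 0 - 9*3*(-35) = 0 - 27*(-35) = 0 + 945 = 945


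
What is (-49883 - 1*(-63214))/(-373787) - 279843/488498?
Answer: -111113842279/182594201926 ≈ -0.60853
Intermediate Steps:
(-49883 - 1*(-63214))/(-373787) - 279843/488498 = (-49883 + 63214)*(-1/373787) - 279843*1/488498 = 13331*(-1/373787) - 279843/488498 = -13331/373787 - 279843/488498 = -111113842279/182594201926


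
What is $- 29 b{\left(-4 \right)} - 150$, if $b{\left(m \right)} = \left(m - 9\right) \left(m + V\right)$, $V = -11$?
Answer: $-5805$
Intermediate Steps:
$b{\left(m \right)} = \left(-11 + m\right) \left(-9 + m\right)$ ($b{\left(m \right)} = \left(m - 9\right) \left(m - 11\right) = \left(-9 + m\right) \left(-11 + m\right) = \left(-11 + m\right) \left(-9 + m\right)$)
$- 29 b{\left(-4 \right)} - 150 = - 29 \left(99 + \left(-4\right)^{2} - -80\right) - 150 = - 29 \left(99 + 16 + 80\right) - 150 = \left(-29\right) 195 - 150 = -5655 - 150 = -5805$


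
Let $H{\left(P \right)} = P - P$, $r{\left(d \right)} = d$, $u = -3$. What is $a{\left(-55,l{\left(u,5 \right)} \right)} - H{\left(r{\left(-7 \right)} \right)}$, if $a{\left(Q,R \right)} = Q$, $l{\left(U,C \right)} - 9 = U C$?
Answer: $-55$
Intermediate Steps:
$l{\left(U,C \right)} = 9 + C U$ ($l{\left(U,C \right)} = 9 + U C = 9 + C U$)
$H{\left(P \right)} = 0$
$a{\left(-55,l{\left(u,5 \right)} \right)} - H{\left(r{\left(-7 \right)} \right)} = -55 - 0 = -55 + 0 = -55$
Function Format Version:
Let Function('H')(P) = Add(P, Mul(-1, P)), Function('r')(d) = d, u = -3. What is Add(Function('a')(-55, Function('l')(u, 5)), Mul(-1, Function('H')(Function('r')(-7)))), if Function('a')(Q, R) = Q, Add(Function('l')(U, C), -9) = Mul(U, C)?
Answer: -55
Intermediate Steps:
Function('l')(U, C) = Add(9, Mul(C, U)) (Function('l')(U, C) = Add(9, Mul(U, C)) = Add(9, Mul(C, U)))
Function('H')(P) = 0
Add(Function('a')(-55, Function('l')(u, 5)), Mul(-1, Function('H')(Function('r')(-7)))) = Add(-55, Mul(-1, 0)) = Add(-55, 0) = -55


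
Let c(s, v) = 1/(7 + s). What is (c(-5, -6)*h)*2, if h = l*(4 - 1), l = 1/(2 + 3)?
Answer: ⅗ ≈ 0.60000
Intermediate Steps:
l = ⅕ (l = 1/5 = ⅕ ≈ 0.20000)
h = ⅗ (h = (4 - 1)/5 = (⅕)*3 = ⅗ ≈ 0.60000)
(c(-5, -6)*h)*2 = ((⅗)/(7 - 5))*2 = ((⅗)/2)*2 = ((½)*(⅗))*2 = (3/10)*2 = ⅗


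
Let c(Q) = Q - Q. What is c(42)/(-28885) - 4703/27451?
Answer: -4703/27451 ≈ -0.17132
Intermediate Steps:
c(Q) = 0
c(42)/(-28885) - 4703/27451 = 0/(-28885) - 4703/27451 = 0*(-1/28885) - 4703*1/27451 = 0 - 4703/27451 = -4703/27451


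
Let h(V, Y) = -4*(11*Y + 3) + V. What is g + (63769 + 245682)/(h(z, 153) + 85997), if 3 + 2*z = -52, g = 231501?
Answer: 36682183853/158451 ≈ 2.3151e+5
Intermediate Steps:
z = -55/2 (z = -3/2 + (½)*(-52) = -3/2 - 26 = -55/2 ≈ -27.500)
h(V, Y) = -12 + V - 44*Y (h(V, Y) = -4*(3 + 11*Y) + V = (-12 - 44*Y) + V = -12 + V - 44*Y)
g + (63769 + 245682)/(h(z, 153) + 85997) = 231501 + (63769 + 245682)/((-12 - 55/2 - 44*153) + 85997) = 231501 + 309451/((-12 - 55/2 - 6732) + 85997) = 231501 + 309451/(-13543/2 + 85997) = 231501 + 309451/(158451/2) = 231501 + 309451*(2/158451) = 231501 + 618902/158451 = 36682183853/158451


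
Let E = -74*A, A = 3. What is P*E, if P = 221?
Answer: -49062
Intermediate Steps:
E = -222 (E = -74*3 = -222)
P*E = 221*(-222) = -49062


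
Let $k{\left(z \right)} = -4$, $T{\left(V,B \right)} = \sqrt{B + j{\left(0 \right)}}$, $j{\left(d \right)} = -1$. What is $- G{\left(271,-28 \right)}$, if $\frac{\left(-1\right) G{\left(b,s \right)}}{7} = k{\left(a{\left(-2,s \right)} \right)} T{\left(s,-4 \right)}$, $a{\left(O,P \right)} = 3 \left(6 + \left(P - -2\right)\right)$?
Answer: $- 28 i \sqrt{5} \approx - 62.61 i$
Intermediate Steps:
$T{\left(V,B \right)} = \sqrt{-1 + B}$ ($T{\left(V,B \right)} = \sqrt{B - 1} = \sqrt{-1 + B}$)
$a{\left(O,P \right)} = 24 + 3 P$ ($a{\left(O,P \right)} = 3 \left(6 + \left(P + 2\right)\right) = 3 \left(6 + \left(2 + P\right)\right) = 3 \left(8 + P\right) = 24 + 3 P$)
$G{\left(b,s \right)} = 28 i \sqrt{5}$ ($G{\left(b,s \right)} = - 7 \left(- 4 \sqrt{-1 - 4}\right) = - 7 \left(- 4 \sqrt{-5}\right) = - 7 \left(- 4 i \sqrt{5}\right) = 28 i \sqrt{5}$)
$- G{\left(271,-28 \right)} = - 28 i \sqrt{5}$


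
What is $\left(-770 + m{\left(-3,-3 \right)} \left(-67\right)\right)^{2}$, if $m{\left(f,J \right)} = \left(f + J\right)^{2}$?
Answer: $10125124$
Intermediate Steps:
$m{\left(f,J \right)} = \left(J + f\right)^{2}$
$\left(-770 + m{\left(-3,-3 \right)} \left(-67\right)\right)^{2} = \left(-770 + \left(-3 - 3\right)^{2} \left(-67\right)\right)^{2} = \left(-770 + \left(-6\right)^{2} \left(-67\right)\right)^{2} = \left(-770 + 36 \left(-67\right)\right)^{2} = \left(-770 - 2412\right)^{2} = \left(-3182\right)^{2} = 10125124$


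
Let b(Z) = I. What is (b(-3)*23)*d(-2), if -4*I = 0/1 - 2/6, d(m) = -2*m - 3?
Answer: 23/12 ≈ 1.9167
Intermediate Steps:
d(m) = -3 - 2*m
I = 1/12 (I = -(0/1 - 2/6)/4 = -(0*1 - 2*⅙)/4 = -(0 - ⅓)/4 = -¼*(-⅓) = 1/12 ≈ 0.083333)
b(Z) = 1/12
(b(-3)*23)*d(-2) = ((1/12)*23)*(-3 - 2*(-2)) = 23*(-3 + 4)/12 = (23/12)*1 = 23/12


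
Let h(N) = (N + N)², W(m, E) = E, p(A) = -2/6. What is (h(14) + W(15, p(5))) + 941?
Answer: 5174/3 ≈ 1724.7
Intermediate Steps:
p(A) = -⅓ (p(A) = -2*⅙ = -⅓)
h(N) = 4*N² (h(N) = (2*N)² = 4*N²)
(h(14) + W(15, p(5))) + 941 = (4*14² - ⅓) + 941 = (4*196 - ⅓) + 941 = (784 - ⅓) + 941 = 2351/3 + 941 = 5174/3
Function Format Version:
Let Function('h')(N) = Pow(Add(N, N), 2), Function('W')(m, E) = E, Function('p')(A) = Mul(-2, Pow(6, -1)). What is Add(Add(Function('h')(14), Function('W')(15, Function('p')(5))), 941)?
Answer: Rational(5174, 3) ≈ 1724.7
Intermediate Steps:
Function('p')(A) = Rational(-1, 3) (Function('p')(A) = Mul(-2, Rational(1, 6)) = Rational(-1, 3))
Function('h')(N) = Mul(4, Pow(N, 2)) (Function('h')(N) = Pow(Mul(2, N), 2) = Mul(4, Pow(N, 2)))
Add(Add(Function('h')(14), Function('W')(15, Function('p')(5))), 941) = Add(Add(Mul(4, Pow(14, 2)), Rational(-1, 3)), 941) = Add(Add(Mul(4, 196), Rational(-1, 3)), 941) = Add(Add(784, Rational(-1, 3)), 941) = Add(Rational(2351, 3), 941) = Rational(5174, 3)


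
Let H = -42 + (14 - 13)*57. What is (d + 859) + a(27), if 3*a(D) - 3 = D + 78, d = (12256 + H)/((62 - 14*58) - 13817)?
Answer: 1860742/2081 ≈ 894.16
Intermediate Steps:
H = 15 (H = -42 + 1*57 = -42 + 57 = 15)
d = -1753/2081 (d = (12256 + 15)/((62 - 14*58) - 13817) = 12271/((62 - 812) - 13817) = 12271/(-750 - 13817) = 12271/(-14567) = 12271*(-1/14567) = -1753/2081 ≈ -0.84238)
a(D) = 27 + D/3 (a(D) = 1 + (D + 78)/3 = 1 + (78 + D)/3 = 1 + (26 + D/3) = 27 + D/3)
(d + 859) + a(27) = (-1753/2081 + 859) + (27 + (⅓)*27) = 1785826/2081 + (27 + 9) = 1785826/2081 + 36 = 1860742/2081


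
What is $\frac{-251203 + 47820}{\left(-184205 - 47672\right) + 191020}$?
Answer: $\frac{203383}{40857} \approx 4.9779$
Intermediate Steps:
$\frac{-251203 + 47820}{\left(-184205 - 47672\right) + 191020} = - \frac{203383}{\left(-184205 - 47672\right) + 191020} = - \frac{203383}{-231877 + 191020} = - \frac{203383}{-40857} = \left(-203383\right) \left(- \frac{1}{40857}\right) = \frac{203383}{40857}$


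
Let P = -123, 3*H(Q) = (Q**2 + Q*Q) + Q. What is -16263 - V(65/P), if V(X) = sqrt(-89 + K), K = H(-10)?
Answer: -16263 - I*sqrt(231)/3 ≈ -16263.0 - 5.0662*I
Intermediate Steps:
H(Q) = Q/3 + 2*Q**2/3 (H(Q) = ((Q**2 + Q*Q) + Q)/3 = ((Q**2 + Q**2) + Q)/3 = (2*Q**2 + Q)/3 = (Q + 2*Q**2)/3 = Q/3 + 2*Q**2/3)
K = 190/3 (K = (1/3)*(-10)*(1 + 2*(-10)) = (1/3)*(-10)*(1 - 20) = (1/3)*(-10)*(-19) = 190/3 ≈ 63.333)
V(X) = I*sqrt(231)/3 (V(X) = sqrt(-89 + 190/3) = sqrt(-77/3) = I*sqrt(231)/3)
-16263 - V(65/P) = -16263 - I*sqrt(231)/3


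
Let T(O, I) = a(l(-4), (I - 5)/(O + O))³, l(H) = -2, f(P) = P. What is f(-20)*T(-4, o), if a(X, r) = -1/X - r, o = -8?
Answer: 3645/128 ≈ 28.477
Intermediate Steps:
a(X, r) = -r - 1/X
T(O, I) = (½ - (-5 + I)/(2*O))³ (T(O, I) = (-(I - 5)/(O + O) - 1/(-2))³ = (-(-5 + I)/(2*O) - 1*(-½))³ = (-(-5 + I)*1/(2*O) + ½)³ = (-(-5 + I)/(2*O) + ½)³ = (½ - (-5 + I)/(2*O))³)
f(-20)*T(-4, o) = -5*(5 - 4 - 1*(-8))³/(2*(-4)³) = -5*(-1)*(5 - 4 + 8)³/(2*64) = -5*(-1)*9³/(2*64) = -5*(-1)*729/(2*64) = -20*(-729/512) = 3645/128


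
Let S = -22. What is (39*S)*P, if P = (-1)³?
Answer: 858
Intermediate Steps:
P = -1
(39*S)*P = (39*(-22))*(-1) = -858*(-1) = 858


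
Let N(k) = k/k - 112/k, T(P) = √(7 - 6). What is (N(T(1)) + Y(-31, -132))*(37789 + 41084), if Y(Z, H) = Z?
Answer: -11199966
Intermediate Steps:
T(P) = 1 (T(P) = √1 = 1)
N(k) = 1 - 112/k
(N(T(1)) + Y(-31, -132))*(37789 + 41084) = ((-112 + 1)/1 - 31)*(37789 + 41084) = (1*(-111) - 31)*78873 = (-111 - 31)*78873 = -142*78873 = -11199966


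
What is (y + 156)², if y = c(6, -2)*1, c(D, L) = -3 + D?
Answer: 25281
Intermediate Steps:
y = 3 (y = (-3 + 6)*1 = 3*1 = 3)
(y + 156)² = (3 + 156)² = 159² = 25281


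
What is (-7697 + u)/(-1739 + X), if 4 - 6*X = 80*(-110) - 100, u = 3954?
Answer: 3743/255 ≈ 14.678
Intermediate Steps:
X = 1484 (X = ⅔ - (80*(-110) - 100)/6 = ⅔ - (-8800 - 100)/6 = ⅔ - ⅙*(-8900) = ⅔ + 4450/3 = 1484)
(-7697 + u)/(-1739 + X) = (-7697 + 3954)/(-1739 + 1484) = -3743/(-255) = -3743*(-1/255) = 3743/255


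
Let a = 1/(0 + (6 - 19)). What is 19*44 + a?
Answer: 10867/13 ≈ 835.92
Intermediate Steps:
a = -1/13 (a = 1/(0 - 13) = 1/(-13) = -1/13 ≈ -0.076923)
19*44 + a = 19*44 - 1/13 = 836 - 1/13 = 10867/13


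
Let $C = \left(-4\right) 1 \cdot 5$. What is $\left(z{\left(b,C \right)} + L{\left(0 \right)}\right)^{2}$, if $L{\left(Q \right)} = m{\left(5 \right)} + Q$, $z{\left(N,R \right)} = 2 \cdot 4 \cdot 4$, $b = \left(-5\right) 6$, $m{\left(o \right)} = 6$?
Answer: $1444$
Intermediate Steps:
$C = -20$ ($C = \left(-4\right) 5 = -20$)
$b = -30$
$z{\left(N,R \right)} = 32$ ($z{\left(N,R \right)} = 8 \cdot 4 = 32$)
$L{\left(Q \right)} = 6 + Q$
$\left(z{\left(b,C \right)} + L{\left(0 \right)}\right)^{2} = \left(32 + \left(6 + 0\right)\right)^{2} = \left(32 + 6\right)^{2} = 38^{2} = 1444$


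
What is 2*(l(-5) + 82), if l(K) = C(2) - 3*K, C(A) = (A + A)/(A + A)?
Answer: 196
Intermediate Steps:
C(A) = 1 (C(A) = (2*A)/((2*A)) = (2*A)*(1/(2*A)) = 1)
l(K) = 1 - 3*K
2*(l(-5) + 82) = 2*((1 - 3*(-5)) + 82) = 2*((1 + 15) + 82) = 2*(16 + 82) = 2*98 = 196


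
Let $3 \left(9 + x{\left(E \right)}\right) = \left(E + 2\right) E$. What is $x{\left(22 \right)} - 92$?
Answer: $75$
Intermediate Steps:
$x{\left(E \right)} = -9 + \frac{E \left(2 + E\right)}{3}$ ($x{\left(E \right)} = -9 + \frac{\left(E + 2\right) E}{3} = -9 + \frac{\left(2 + E\right) E}{3} = -9 + \frac{E \left(2 + E\right)}{3}$)
$x{\left(22 \right)} - 92 = \left(-9 + \frac{22^{2}}{3} + \frac{2}{3} \cdot 22\right) - 92 = \left(-9 + \frac{1}{3} \cdot 484 + \frac{44}{3}\right) - 92 = \left(-9 + \frac{484}{3} + \frac{44}{3}\right) - 92 = 167 - 92 = 75$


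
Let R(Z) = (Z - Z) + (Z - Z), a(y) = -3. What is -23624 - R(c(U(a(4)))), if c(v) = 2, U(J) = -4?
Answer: -23624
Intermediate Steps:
R(Z) = 0 (R(Z) = 0 + 0 = 0)
-23624 - R(c(U(a(4)))) = -23624 - 1*0 = -23624 + 0 = -23624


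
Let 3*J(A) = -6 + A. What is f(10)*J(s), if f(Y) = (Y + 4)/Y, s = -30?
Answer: -84/5 ≈ -16.800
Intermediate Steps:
J(A) = -2 + A/3 (J(A) = (-6 + A)/3 = -2 + A/3)
f(Y) = (4 + Y)/Y
f(10)*J(s) = ((4 + 10)/10)*(-2 + (⅓)*(-30)) = ((⅒)*14)*(-2 - 10) = (7/5)*(-12) = -84/5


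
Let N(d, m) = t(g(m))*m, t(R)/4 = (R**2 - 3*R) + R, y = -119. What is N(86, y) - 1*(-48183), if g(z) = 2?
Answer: 48183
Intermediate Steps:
t(R) = -8*R + 4*R**2 (t(R) = 4*((R**2 - 3*R) + R) = 4*(R**2 - 2*R) = -8*R + 4*R**2)
N(d, m) = 0 (N(d, m) = (4*2*(-2 + 2))*m = (4*2*0)*m = 0*m = 0)
N(86, y) - 1*(-48183) = 0 - 1*(-48183) = 0 + 48183 = 48183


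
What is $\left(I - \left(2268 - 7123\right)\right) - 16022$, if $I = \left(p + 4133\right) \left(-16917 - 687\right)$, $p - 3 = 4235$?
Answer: $-147374251$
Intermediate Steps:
$p = 4238$ ($p = 3 + 4235 = 4238$)
$I = -147363084$ ($I = \left(4238 + 4133\right) \left(-16917 - 687\right) = 8371 \left(-17604\right) = -147363084$)
$\left(I - \left(2268 - 7123\right)\right) - 16022 = \left(-147363084 - \left(2268 - 7123\right)\right) - 16022 = \left(-147363084 - -4855\right) - 16022 = \left(-147363084 + \left(-4288 + 9143\right)\right) - 16022 = \left(-147363084 + 4855\right) - 16022 = -147358229 - 16022 = -147374251$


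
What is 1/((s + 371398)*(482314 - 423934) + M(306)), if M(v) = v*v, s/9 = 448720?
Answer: 1/257448771276 ≈ 3.8843e-12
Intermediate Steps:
s = 4038480 (s = 9*448720 = 4038480)
M(v) = v**2
1/((s + 371398)*(482314 - 423934) + M(306)) = 1/((4038480 + 371398)*(482314 - 423934) + 306**2) = 1/(4409878*58380 + 93636) = 1/(257448677640 + 93636) = 1/257448771276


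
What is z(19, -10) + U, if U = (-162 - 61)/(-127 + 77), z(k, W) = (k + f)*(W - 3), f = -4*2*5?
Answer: 13873/50 ≈ 277.46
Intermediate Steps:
f = -40 (f = -8*5 = -40)
z(k, W) = (-40 + k)*(-3 + W) (z(k, W) = (k - 40)*(W - 3) = (-40 + k)*(-3 + W))
U = 223/50 (U = -223/(-50) = -223*(-1/50) = 223/50 ≈ 4.4600)
z(19, -10) + U = (120 - 40*(-10) - 3*19 - 10*19) + 223/50 = (120 + 400 - 57 - 190) + 223/50 = 273 + 223/50 = 13873/50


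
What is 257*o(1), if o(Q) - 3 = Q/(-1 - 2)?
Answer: 2056/3 ≈ 685.33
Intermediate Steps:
o(Q) = 3 - Q/3 (o(Q) = 3 + Q/(-1 - 2) = 3 + Q/(-3) = 3 + Q*(-⅓) = 3 - Q/3)
257*o(1) = 257*(3 - ⅓*1) = 257*(3 - ⅓) = 257*(8/3) = 2056/3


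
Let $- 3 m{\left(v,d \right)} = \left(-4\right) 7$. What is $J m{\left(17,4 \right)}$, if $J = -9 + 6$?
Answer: $-28$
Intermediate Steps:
$m{\left(v,d \right)} = \frac{28}{3}$ ($m{\left(v,d \right)} = - \frac{\left(-4\right) 7}{3} = \left(- \frac{1}{3}\right) \left(-28\right) = \frac{28}{3}$)
$J = -3$
$J m{\left(17,4 \right)} = \left(-3\right) \frac{28}{3} = -28$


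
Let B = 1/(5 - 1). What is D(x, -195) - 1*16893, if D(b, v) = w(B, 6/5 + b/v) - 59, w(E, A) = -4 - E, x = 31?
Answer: -67825/4 ≈ -16956.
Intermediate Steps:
B = ¼ (B = 1/4 = ¼ ≈ 0.25000)
D(b, v) = -253/4 (D(b, v) = (-4 - 1*¼) - 59 = (-4 - ¼) - 59 = -17/4 - 59 = -253/4)
D(x, -195) - 1*16893 = -253/4 - 1*16893 = -253/4 - 16893 = -67825/4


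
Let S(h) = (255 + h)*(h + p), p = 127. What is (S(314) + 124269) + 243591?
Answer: 618789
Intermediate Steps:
S(h) = (127 + h)*(255 + h) (S(h) = (255 + h)*(h + 127) = (255 + h)*(127 + h) = (127 + h)*(255 + h))
(S(314) + 124269) + 243591 = ((32385 + 314² + 382*314) + 124269) + 243591 = ((32385 + 98596 + 119948) + 124269) + 243591 = (250929 + 124269) + 243591 = 375198 + 243591 = 618789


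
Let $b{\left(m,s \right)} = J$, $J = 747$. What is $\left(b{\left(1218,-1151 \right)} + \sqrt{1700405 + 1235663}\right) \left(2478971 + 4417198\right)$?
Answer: $5151438243 + 13792338 \sqrt{734017} \approx 1.6968 \cdot 10^{10}$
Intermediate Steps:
$b{\left(m,s \right)} = 747$
$\left(b{\left(1218,-1151 \right)} + \sqrt{1700405 + 1235663}\right) \left(2478971 + 4417198\right) = \left(747 + \sqrt{1700405 + 1235663}\right) \left(2478971 + 4417198\right) = \left(747 + \sqrt{2936068}\right) 6896169 = \left(747 + 2 \sqrt{734017}\right) 6896169 = 5151438243 + 13792338 \sqrt{734017}$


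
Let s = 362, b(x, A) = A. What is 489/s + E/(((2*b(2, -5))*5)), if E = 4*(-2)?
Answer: 13673/9050 ≈ 1.5108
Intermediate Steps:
E = -8
489/s + E/(((2*b(2, -5))*5)) = 489/362 - 8/((2*(-5))*5) = 489*(1/362) - 8/((-10*5)) = 489/362 - 8/(-50) = 489/362 - 8*(-1/50) = 489/362 + 4/25 = 13673/9050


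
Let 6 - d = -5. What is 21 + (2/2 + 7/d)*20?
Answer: 591/11 ≈ 53.727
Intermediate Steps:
d = 11 (d = 6 - 1*(-5) = 6 + 5 = 11)
21 + (2/2 + 7/d)*20 = 21 + (2/2 + 7/11)*20 = 21 + (2*(½) + 7*(1/11))*20 = 21 + (1 + 7/11)*20 = 21 + (18/11)*20 = 21 + 360/11 = 591/11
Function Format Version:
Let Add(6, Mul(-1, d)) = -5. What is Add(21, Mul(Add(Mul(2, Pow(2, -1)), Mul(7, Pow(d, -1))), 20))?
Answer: Rational(591, 11) ≈ 53.727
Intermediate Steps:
d = 11 (d = Add(6, Mul(-1, -5)) = Add(6, 5) = 11)
Add(21, Mul(Add(Mul(2, Pow(2, -1)), Mul(7, Pow(d, -1))), 20)) = Add(21, Mul(Add(Mul(2, Pow(2, -1)), Mul(7, Pow(11, -1))), 20)) = Add(21, Mul(Add(Mul(2, Rational(1, 2)), Mul(7, Rational(1, 11))), 20)) = Add(21, Mul(Add(1, Rational(7, 11)), 20)) = Add(21, Mul(Rational(18, 11), 20)) = Add(21, Rational(360, 11)) = Rational(591, 11)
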